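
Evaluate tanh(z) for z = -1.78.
-0.9447

tanh(-1.78) = (e^(-1.78) - e^(1.78))/(e^(-1.78) + e^(1.78)) = -0.9447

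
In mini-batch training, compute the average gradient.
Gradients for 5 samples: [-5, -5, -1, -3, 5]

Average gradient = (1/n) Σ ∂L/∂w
Average gradient = -1.8

Average = (1/5)(-5 + -5 + -1 + -3 + 5) = -9/5 = -1.8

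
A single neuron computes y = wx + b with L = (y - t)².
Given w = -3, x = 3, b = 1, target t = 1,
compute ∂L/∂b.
∂L/∂b = -18

y = wx + b = (-3)(3) + 1 = -8
∂L/∂y = 2(y - t) = 2(-8 - 1) = -18
∂y/∂b = 1
∂L/∂b = ∂L/∂y · ∂y/∂b = -18 × 1 = -18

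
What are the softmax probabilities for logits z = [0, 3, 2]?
p = [0.0351, 0.7054, 0.2595]

exp(z) = [1, 20.09, 7.389]
Sum = 28.47
p = [0.0351, 0.7054, 0.2595]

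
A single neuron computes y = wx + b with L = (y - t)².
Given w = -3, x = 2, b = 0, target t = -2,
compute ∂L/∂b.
∂L/∂b = -8

y = wx + b = (-3)(2) + 0 = -6
∂L/∂y = 2(y - t) = 2(-6 - -2) = -8
∂y/∂b = 1
∂L/∂b = ∂L/∂y · ∂y/∂b = -8 × 1 = -8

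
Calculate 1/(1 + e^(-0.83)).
0.6964

sigmoid(0.83) = 1/(1 + e^(-0.83)) = 1/(1 + 0.436) = 0.6964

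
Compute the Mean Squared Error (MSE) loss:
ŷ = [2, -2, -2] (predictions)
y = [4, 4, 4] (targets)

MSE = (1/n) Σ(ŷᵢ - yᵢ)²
MSE = 25.33

MSE = (1/3)((2-4)² + (-2-4)² + (-2-4)²) = (1/3)(4 + 36 + 36) = 25.33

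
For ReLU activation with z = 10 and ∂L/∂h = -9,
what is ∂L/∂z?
∂L/∂z = -9

h = ReLU(10) = 10
Since z > 0: ∂h/∂z = 1
∂L/∂z = ∂L/∂h · ∂h/∂z = -9 × 1 = -9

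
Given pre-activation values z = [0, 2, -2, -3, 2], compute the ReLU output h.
h = [0, 2, 0, 0, 2]

ReLU applied element-wise: max(0,0)=0, max(0,2)=2, max(0,-2)=0, max(0,-3)=0, max(0,2)=2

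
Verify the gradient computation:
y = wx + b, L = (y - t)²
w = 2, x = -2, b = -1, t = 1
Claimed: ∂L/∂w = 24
Correct

y = (2)(-2) + -1 = -5
∂L/∂y = 2(y - t) = 2(-5 - 1) = -12
∂y/∂w = x = -2
∂L/∂w = -12 × -2 = 24

Claimed value: 24
Correct: The correct gradient is 24.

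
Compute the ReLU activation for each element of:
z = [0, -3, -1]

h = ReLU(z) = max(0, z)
h = [0, 0, 0]

ReLU applied element-wise: max(0,0)=0, max(0,-3)=0, max(0,-1)=0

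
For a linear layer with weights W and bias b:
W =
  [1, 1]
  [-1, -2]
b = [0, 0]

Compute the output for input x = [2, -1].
y = [1, 0]

Wx = [1×2 + 1×-1, -1×2 + -2×-1]
   = [1, 0]
y = Wx + b = [1 + 0, 0 + 0] = [1, 0]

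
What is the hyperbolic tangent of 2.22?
0.9767

tanh(2.22) = (e^(2.22) - e^(-2.22))/(e^(2.22) + e^(-2.22)) = 0.9767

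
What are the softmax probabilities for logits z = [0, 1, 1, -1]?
p = [0.147, 0.3995, 0.3995, 0.0541]

exp(z) = [1, 2.718, 2.718, 0.3679]
Sum = 6.804
p = [0.147, 0.3995, 0.3995, 0.0541]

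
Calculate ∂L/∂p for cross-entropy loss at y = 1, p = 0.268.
∂L/∂p = -3.731

∂L/∂p = -y/p + (1-y)/(1-p) = -1/0.268 + 0 = -3.731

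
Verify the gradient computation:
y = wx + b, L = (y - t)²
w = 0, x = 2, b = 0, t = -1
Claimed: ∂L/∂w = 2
Incorrect

y = (0)(2) + 0 = 0
∂L/∂y = 2(y - t) = 2(0 - -1) = 2
∂y/∂w = x = 2
∂L/∂w = 2 × 2 = 4

Claimed value: 2
Incorrect: The correct gradient is 4.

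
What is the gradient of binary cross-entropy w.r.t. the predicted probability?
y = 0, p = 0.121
∂L/∂p = 1.138

∂L/∂p = -y/p + (1-y)/(1-p) = 0 + 1/0.879 = 1.138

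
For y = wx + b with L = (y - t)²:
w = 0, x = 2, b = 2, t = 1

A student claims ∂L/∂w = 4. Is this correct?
Correct

y = (0)(2) + 2 = 2
∂L/∂y = 2(y - t) = 2(2 - 1) = 2
∂y/∂w = x = 2
∂L/∂w = 2 × 2 = 4

Claimed value: 4
Correct: The correct gradient is 4.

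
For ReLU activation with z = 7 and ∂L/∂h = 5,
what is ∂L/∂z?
∂L/∂z = 5

h = ReLU(7) = 7
Since z > 0: ∂h/∂z = 1
∂L/∂z = ∂L/∂h · ∂h/∂z = 5 × 1 = 5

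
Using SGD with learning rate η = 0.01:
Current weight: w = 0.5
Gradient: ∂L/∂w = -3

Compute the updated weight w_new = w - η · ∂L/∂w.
w_new = 0.53

w_new = w - η·∂L/∂w = 0.5 - 0.01×(-3) = 0.5 - (-0.03) = 0.53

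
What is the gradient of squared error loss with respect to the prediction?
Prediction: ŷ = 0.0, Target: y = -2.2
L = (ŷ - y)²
∂L/∂ŷ = 4.4

∂L/∂ŷ = 2(ŷ - y) = 2(0.0 - -2.2) = 2(2.2) = 4.4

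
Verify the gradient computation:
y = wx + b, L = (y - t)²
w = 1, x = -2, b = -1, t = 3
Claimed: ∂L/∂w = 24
Correct

y = (1)(-2) + -1 = -3
∂L/∂y = 2(y - t) = 2(-3 - 3) = -12
∂y/∂w = x = -2
∂L/∂w = -12 × -2 = 24

Claimed value: 24
Correct: The correct gradient is 24.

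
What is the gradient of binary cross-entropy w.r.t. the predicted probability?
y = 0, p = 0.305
∂L/∂p = 1.439

∂L/∂p = -y/p + (1-y)/(1-p) = 0 + 1/0.695 = 1.439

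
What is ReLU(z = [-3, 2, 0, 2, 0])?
h = [0, 2, 0, 2, 0]

ReLU applied element-wise: max(0,-3)=0, max(0,2)=2, max(0,0)=0, max(0,2)=2, max(0,0)=0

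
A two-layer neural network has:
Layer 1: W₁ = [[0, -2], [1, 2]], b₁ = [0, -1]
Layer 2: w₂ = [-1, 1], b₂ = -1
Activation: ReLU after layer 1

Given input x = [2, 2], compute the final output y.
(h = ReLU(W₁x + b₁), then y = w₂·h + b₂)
y = 4

Layer 1 pre-activation: z₁ = [-4, 5]
After ReLU: h = [0, 5]
Layer 2 output: y = -1×0 + 1×5 + -1 = 4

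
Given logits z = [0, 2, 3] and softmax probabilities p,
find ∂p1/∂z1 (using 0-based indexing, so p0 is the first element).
∂p1/∂z1 = 0.1922

p = softmax(z) = [0.03512, 0.2595, 0.7054]
p1 = 0.2595

∂p1/∂z1 = p1(1 - p1) = 0.2595 × (1 - 0.2595) = 0.1922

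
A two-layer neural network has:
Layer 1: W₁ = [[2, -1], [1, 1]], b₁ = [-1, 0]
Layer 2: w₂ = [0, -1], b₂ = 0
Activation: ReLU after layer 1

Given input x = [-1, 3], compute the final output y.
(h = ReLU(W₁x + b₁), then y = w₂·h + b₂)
y = -2

Layer 1 pre-activation: z₁ = [-6, 2]
After ReLU: h = [0, 2]
Layer 2 output: y = 0×0 + -1×2 + 0 = -2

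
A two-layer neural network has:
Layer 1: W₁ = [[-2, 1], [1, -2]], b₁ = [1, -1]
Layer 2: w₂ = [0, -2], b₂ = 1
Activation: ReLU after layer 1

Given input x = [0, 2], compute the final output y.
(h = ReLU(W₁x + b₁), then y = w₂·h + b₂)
y = 1

Layer 1 pre-activation: z₁ = [3, -5]
After ReLU: h = [3, 0]
Layer 2 output: y = 0×3 + -2×0 + 1 = 1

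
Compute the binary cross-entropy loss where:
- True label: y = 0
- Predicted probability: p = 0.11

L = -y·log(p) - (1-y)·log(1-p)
L = 0.1165

L = -0·log(0.11) - 1·log(0.89) = -log(0.89) = 0.1165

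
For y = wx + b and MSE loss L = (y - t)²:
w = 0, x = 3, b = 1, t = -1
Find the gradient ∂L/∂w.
∂L/∂w = 12

y = wx + b = (0)(3) + 1 = 1
∂L/∂y = 2(y - t) = 2(1 - -1) = 4
∂y/∂w = x = 3
∂L/∂w = ∂L/∂y · ∂y/∂w = 4 × 3 = 12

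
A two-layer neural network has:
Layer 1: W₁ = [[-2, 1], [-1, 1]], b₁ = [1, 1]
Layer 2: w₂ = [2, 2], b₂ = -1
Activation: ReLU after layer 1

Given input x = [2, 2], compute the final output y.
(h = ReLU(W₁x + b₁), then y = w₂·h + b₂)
y = 1

Layer 1 pre-activation: z₁ = [-1, 1]
After ReLU: h = [0, 1]
Layer 2 output: y = 2×0 + 2×1 + -1 = 1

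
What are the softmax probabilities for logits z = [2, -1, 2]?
p = [0.4879, 0.0243, 0.4879]

exp(z) = [7.389, 0.3679, 7.389]
Sum = 15.15
p = [0.4879, 0.0243, 0.4879]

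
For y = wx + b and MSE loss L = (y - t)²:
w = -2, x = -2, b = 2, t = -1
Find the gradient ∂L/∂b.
∂L/∂b = 14

y = wx + b = (-2)(-2) + 2 = 6
∂L/∂y = 2(y - t) = 2(6 - -1) = 14
∂y/∂b = 1
∂L/∂b = ∂L/∂y · ∂y/∂b = 14 × 1 = 14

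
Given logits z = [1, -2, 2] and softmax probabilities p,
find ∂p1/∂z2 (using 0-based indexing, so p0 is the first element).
∂p1/∂z2 = -0.009532

p = softmax(z) = [0.2654, 0.01321, 0.7214]
p1 = 0.01321, p2 = 0.7214

∂p1/∂z2 = -p1 × p2 = -0.01321 × 0.7214 = -0.009532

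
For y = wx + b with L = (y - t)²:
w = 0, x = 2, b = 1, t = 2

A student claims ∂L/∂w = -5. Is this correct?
Incorrect

y = (0)(2) + 1 = 1
∂L/∂y = 2(y - t) = 2(1 - 2) = -2
∂y/∂w = x = 2
∂L/∂w = -2 × 2 = -4

Claimed value: -5
Incorrect: The correct gradient is -4.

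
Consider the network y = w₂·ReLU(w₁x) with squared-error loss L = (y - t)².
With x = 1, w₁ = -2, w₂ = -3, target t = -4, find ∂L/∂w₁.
∂L/∂w₁ = 0

Forward pass:
z = w₁x = -2×1 = -2
h = ReLU(-2) = 0
y = w₂h = -3×0 = 0

Backward pass:
∂L/∂y = 2(y - t) = 2(0 - -4) = 8
∂y/∂h = w₂ = -3
∂h/∂z = 0 (ReLU derivative)
∂z/∂w₁ = x = 1

∂L/∂w₁ = 8 × -3 × 0 × 1 = 0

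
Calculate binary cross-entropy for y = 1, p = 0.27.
L = 1.309

L = -1·log(0.27) - 0·log(0.73) = -log(0.27) = 1.309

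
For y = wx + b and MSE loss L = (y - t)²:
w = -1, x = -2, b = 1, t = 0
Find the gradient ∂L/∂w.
∂L/∂w = -12

y = wx + b = (-1)(-2) + 1 = 3
∂L/∂y = 2(y - t) = 2(3 - 0) = 6
∂y/∂w = x = -2
∂L/∂w = ∂L/∂y · ∂y/∂w = 6 × -2 = -12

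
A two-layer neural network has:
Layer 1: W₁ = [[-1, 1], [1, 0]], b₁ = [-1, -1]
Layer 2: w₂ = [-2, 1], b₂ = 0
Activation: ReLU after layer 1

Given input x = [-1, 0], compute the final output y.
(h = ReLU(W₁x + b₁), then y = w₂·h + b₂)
y = 0

Layer 1 pre-activation: z₁ = [0, -2]
After ReLU: h = [0, 0]
Layer 2 output: y = -2×0 + 1×0 + 0 = 0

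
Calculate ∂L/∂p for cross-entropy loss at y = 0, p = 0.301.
∂L/∂p = 1.431

∂L/∂p = -y/p + (1-y)/(1-p) = 0 + 1/0.699 = 1.431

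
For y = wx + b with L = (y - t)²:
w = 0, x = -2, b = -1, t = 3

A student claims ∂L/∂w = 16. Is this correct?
Correct

y = (0)(-2) + -1 = -1
∂L/∂y = 2(y - t) = 2(-1 - 3) = -8
∂y/∂w = x = -2
∂L/∂w = -8 × -2 = 16

Claimed value: 16
Correct: The correct gradient is 16.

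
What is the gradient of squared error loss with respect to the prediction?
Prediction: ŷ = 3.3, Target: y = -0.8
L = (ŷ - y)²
∂L/∂ŷ = 8.2

∂L/∂ŷ = 2(ŷ - y) = 2(3.3 - -0.8) = 2(4.1) = 8.2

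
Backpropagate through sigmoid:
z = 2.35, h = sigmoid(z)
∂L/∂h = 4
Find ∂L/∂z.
∂L/∂z = 0.3179

σ(2.35) = 0.9129
σ'(2.35) = σ(2.35)(1 - σ(2.35)) = 0.9129 × 0.08707 = 0.07949
∂L/∂z = ∂L/∂h · σ'(z) = 4 × 0.07949 = 0.3179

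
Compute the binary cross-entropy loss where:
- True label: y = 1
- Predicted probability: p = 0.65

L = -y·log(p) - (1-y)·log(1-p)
L = 0.4308

L = -1·log(0.65) - 0·log(0.35) = -log(0.65) = 0.4308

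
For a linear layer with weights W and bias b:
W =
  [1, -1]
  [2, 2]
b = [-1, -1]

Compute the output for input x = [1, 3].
y = [-3, 7]

Wx = [1×1 + -1×3, 2×1 + 2×3]
   = [-2, 8]
y = Wx + b = [-2 + -1, 8 + -1] = [-3, 7]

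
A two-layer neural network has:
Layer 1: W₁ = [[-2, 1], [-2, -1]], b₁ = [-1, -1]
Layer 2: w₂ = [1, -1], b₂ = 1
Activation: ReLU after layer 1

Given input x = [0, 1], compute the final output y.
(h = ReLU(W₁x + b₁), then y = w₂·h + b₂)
y = 1

Layer 1 pre-activation: z₁ = [0, -2]
After ReLU: h = [0, 0]
Layer 2 output: y = 1×0 + -1×0 + 1 = 1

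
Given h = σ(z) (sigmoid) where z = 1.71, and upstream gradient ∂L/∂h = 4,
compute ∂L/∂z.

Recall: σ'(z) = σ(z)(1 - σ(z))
∂L/∂z = 0.5188

σ(1.71) = 0.8468
σ'(1.71) = σ(1.71)(1 - σ(1.71)) = 0.8468 × 0.1532 = 0.1297
∂L/∂z = ∂L/∂h · σ'(z) = 4 × 0.1297 = 0.5188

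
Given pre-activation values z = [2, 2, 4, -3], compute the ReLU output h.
h = [2, 2, 4, 0]

ReLU applied element-wise: max(0,2)=2, max(0,2)=2, max(0,4)=4, max(0,-3)=0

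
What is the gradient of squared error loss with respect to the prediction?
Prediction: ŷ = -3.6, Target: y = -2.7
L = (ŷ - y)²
∂L/∂ŷ = -1.8

∂L/∂ŷ = 2(ŷ - y) = 2(-3.6 - -2.7) = 2(-0.9) = -1.8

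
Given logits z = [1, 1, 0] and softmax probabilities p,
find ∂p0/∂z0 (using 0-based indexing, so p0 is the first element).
∂p0/∂z0 = 0.244

p = softmax(z) = [0.4223, 0.4223, 0.1554]
p0 = 0.4223

∂p0/∂z0 = p0(1 - p0) = 0.4223 × (1 - 0.4223) = 0.244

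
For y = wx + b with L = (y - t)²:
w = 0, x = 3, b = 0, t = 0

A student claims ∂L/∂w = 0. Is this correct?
Correct

y = (0)(3) + 0 = 0
∂L/∂y = 2(y - t) = 2(0 - 0) = 0
∂y/∂w = x = 3
∂L/∂w = 0 × 3 = 0

Claimed value: 0
Correct: The correct gradient is 0.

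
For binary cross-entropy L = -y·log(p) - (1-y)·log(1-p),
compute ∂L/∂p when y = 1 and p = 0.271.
∂L/∂p = -3.69

∂L/∂p = -y/p + (1-y)/(1-p) = -1/0.271 + 0 = -3.69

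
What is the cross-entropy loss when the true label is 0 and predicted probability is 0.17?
L = 0.1863

L = -0·log(0.17) - 1·log(0.83) = -log(0.83) = 0.1863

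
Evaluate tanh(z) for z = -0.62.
-0.5511

tanh(-0.62) = (e^(-0.62) - e^(0.62))/(e^(-0.62) + e^(0.62)) = -0.5511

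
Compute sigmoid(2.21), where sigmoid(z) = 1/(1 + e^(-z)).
0.9011

sigmoid(2.21) = 1/(1 + e^(-2.21)) = 1/(1 + 0.1097) = 0.9011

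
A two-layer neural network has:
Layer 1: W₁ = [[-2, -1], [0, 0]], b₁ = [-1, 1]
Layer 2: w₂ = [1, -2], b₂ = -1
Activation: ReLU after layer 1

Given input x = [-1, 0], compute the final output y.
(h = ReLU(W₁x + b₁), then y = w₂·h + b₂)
y = -2

Layer 1 pre-activation: z₁ = [1, 1]
After ReLU: h = [1, 1]
Layer 2 output: y = 1×1 + -2×1 + -1 = -2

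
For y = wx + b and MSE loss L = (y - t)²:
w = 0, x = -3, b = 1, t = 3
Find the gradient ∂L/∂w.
∂L/∂w = 12

y = wx + b = (0)(-3) + 1 = 1
∂L/∂y = 2(y - t) = 2(1 - 3) = -4
∂y/∂w = x = -3
∂L/∂w = ∂L/∂y · ∂y/∂w = -4 × -3 = 12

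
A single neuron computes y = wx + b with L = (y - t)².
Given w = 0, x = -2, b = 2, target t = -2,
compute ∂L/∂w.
∂L/∂w = -16

y = wx + b = (0)(-2) + 2 = 2
∂L/∂y = 2(y - t) = 2(2 - -2) = 8
∂y/∂w = x = -2
∂L/∂w = ∂L/∂y · ∂y/∂w = 8 × -2 = -16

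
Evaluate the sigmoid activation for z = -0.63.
0.3475

sigmoid(-0.63) = 1/(1 + e^(0.63)) = 1/(1 + 1.878) = 0.3475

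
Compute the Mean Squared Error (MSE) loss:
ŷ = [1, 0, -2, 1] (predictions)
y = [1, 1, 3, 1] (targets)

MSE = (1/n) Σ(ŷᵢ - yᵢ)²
MSE = 6.5

MSE = (1/4)((1-1)² + (0-1)² + (-2-3)² + (1-1)²) = (1/4)(0 + 1 + 25 + 0) = 6.5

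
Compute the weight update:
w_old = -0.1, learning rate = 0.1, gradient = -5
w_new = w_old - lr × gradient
w_new = 0.4

w_new = w - η·∂L/∂w = -0.1 - 0.1×(-5) = -0.1 - (-0.5) = 0.4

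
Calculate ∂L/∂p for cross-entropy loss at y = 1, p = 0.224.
∂L/∂p = -4.464

∂L/∂p = -y/p + (1-y)/(1-p) = -1/0.224 + 0 = -4.464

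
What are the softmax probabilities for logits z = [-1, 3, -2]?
p = [0.0179, 0.9756, 0.0066]

exp(z) = [0.3679, 20.09, 0.1353]
Sum = 20.59
p = [0.0179, 0.9756, 0.0066]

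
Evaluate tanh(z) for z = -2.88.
-0.9937

tanh(-2.88) = (e^(-2.88) - e^(2.88))/(e^(-2.88) + e^(2.88)) = -0.9937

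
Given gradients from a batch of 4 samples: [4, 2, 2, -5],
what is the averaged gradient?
Average gradient = 0.75

Average = (1/4)(4 + 2 + 2 + -5) = 3/4 = 0.75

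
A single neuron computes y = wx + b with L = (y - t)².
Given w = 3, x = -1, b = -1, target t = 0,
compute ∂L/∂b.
∂L/∂b = -8

y = wx + b = (3)(-1) + -1 = -4
∂L/∂y = 2(y - t) = 2(-4 - 0) = -8
∂y/∂b = 1
∂L/∂b = ∂L/∂y · ∂y/∂b = -8 × 1 = -8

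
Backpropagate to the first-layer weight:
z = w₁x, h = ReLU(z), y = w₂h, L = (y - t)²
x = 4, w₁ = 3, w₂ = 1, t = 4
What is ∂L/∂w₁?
∂L/∂w₁ = 64

Forward pass:
z = w₁x = 3×4 = 12
h = ReLU(12) = 12
y = w₂h = 1×12 = 12

Backward pass:
∂L/∂y = 2(y - t) = 2(12 - 4) = 16
∂y/∂h = w₂ = 1
∂h/∂z = 1 (ReLU derivative)
∂z/∂w₁ = x = 4

∂L/∂w₁ = 16 × 1 × 1 × 4 = 64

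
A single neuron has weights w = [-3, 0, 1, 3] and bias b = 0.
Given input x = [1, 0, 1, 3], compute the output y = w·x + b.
y = 7

y = (-3)(1) + (0)(0) + (1)(1) + (3)(3) + 0 = 7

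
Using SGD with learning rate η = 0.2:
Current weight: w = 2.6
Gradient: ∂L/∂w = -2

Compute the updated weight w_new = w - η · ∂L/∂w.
w_new = 3

w_new = w - η·∂L/∂w = 2.6 - 0.2×(-2) = 2.6 - (-0.4) = 3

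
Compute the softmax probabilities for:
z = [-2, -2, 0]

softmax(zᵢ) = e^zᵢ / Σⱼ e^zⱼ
p = [0.1065, 0.1065, 0.787]

exp(z) = [0.1353, 0.1353, 1]
Sum = 1.271
p = [0.1065, 0.1065, 0.787]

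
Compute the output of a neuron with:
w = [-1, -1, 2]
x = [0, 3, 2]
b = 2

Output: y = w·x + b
y = 3

y = (-1)(0) + (-1)(3) + (2)(2) + 2 = 3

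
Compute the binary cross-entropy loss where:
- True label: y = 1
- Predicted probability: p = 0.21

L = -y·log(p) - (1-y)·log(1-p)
L = 1.561

L = -1·log(0.21) - 0·log(0.79) = -log(0.21) = 1.561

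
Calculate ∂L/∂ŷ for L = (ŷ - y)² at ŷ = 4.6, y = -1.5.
∂L/∂ŷ = 12.2

∂L/∂ŷ = 2(ŷ - y) = 2(4.6 - -1.5) = 2(6.1) = 12.2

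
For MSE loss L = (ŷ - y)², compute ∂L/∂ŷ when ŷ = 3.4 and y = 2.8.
∂L/∂ŷ = 1.2

∂L/∂ŷ = 2(ŷ - y) = 2(3.4 - 2.8) = 2(0.6) = 1.2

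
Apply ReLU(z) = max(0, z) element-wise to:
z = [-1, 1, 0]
h = [0, 1, 0]

ReLU applied element-wise: max(0,-1)=0, max(0,1)=1, max(0,0)=0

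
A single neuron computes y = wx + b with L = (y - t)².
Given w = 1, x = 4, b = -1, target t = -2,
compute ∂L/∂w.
∂L/∂w = 40

y = wx + b = (1)(4) + -1 = 3
∂L/∂y = 2(y - t) = 2(3 - -2) = 10
∂y/∂w = x = 4
∂L/∂w = ∂L/∂y · ∂y/∂w = 10 × 4 = 40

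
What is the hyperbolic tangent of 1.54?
0.9121

tanh(1.54) = (e^(1.54) - e^(-1.54))/(e^(1.54) + e^(-1.54)) = 0.9121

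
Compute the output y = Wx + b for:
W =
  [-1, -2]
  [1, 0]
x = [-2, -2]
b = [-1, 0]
y = [5, -2]

Wx = [-1×-2 + -2×-2, 1×-2 + 0×-2]
   = [6, -2]
y = Wx + b = [6 + -1, -2 + 0] = [5, -2]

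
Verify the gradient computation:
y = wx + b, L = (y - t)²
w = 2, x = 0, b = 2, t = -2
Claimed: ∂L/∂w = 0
Correct

y = (2)(0) + 2 = 2
∂L/∂y = 2(y - t) = 2(2 - -2) = 8
∂y/∂w = x = 0
∂L/∂w = 8 × 0 = 0

Claimed value: 0
Correct: The correct gradient is 0.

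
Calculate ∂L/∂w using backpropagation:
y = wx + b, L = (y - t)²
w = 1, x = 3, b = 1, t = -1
∂L/∂w = 30

y = wx + b = (1)(3) + 1 = 4
∂L/∂y = 2(y - t) = 2(4 - -1) = 10
∂y/∂w = x = 3
∂L/∂w = ∂L/∂y · ∂y/∂w = 10 × 3 = 30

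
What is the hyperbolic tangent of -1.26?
-0.8511

tanh(-1.26) = (e^(-1.26) - e^(1.26))/(e^(-1.26) + e^(1.26)) = -0.8511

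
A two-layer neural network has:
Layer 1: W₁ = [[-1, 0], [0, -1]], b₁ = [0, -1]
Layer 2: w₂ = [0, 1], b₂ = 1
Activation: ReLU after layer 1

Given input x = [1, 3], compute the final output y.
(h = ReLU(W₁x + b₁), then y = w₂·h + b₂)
y = 1

Layer 1 pre-activation: z₁ = [-1, -4]
After ReLU: h = [0, 0]
Layer 2 output: y = 0×0 + 1×0 + 1 = 1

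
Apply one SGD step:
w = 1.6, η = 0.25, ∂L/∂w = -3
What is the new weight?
w_new = 2.35

w_new = w - η·∂L/∂w = 1.6 - 0.25×(-3) = 1.6 - (-0.75) = 2.35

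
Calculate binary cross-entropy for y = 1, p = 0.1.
L = 2.303

L = -1·log(0.1) - 0·log(0.9) = -log(0.1) = 2.303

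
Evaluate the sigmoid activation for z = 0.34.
0.5842

sigmoid(0.34) = 1/(1 + e^(-0.34)) = 1/(1 + 0.7118) = 0.5842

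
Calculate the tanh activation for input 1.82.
0.9488

tanh(1.82) = (e^(1.82) - e^(-1.82))/(e^(1.82) + e^(-1.82)) = 0.9488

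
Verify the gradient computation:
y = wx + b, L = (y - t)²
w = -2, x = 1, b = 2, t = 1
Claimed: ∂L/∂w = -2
Correct

y = (-2)(1) + 2 = 0
∂L/∂y = 2(y - t) = 2(0 - 1) = -2
∂y/∂w = x = 1
∂L/∂w = -2 × 1 = -2

Claimed value: -2
Correct: The correct gradient is -2.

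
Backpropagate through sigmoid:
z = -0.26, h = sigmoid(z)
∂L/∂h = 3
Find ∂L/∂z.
∂L/∂z = 0.7375

σ(-0.26) = 0.4354
σ'(-0.26) = σ(-0.26)(1 - σ(-0.26)) = 0.4354 × 0.5646 = 0.2458
∂L/∂z = ∂L/∂h · σ'(z) = 3 × 0.2458 = 0.7375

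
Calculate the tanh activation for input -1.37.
-0.8787

tanh(-1.37) = (e^(-1.37) - e^(1.37))/(e^(-1.37) + e^(1.37)) = -0.8787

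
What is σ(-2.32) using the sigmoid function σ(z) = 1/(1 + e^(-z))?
0.08948

sigmoid(-2.32) = 1/(1 + e^(2.32)) = 1/(1 + 10.18) = 0.08948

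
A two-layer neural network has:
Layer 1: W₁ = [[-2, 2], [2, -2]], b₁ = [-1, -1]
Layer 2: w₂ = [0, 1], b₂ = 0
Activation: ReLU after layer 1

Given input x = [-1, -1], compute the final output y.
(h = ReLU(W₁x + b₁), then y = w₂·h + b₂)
y = 0

Layer 1 pre-activation: z₁ = [-1, -1]
After ReLU: h = [0, 0]
Layer 2 output: y = 0×0 + 1×0 + 0 = 0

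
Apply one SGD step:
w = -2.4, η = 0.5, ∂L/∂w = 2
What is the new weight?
w_new = -3.4

w_new = w - η·∂L/∂w = -2.4 - 0.5×(2) = -2.4 - (1) = -3.4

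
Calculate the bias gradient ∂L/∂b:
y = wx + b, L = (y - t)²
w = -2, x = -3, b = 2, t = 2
∂L/∂b = 12

y = wx + b = (-2)(-3) + 2 = 8
∂L/∂y = 2(y - t) = 2(8 - 2) = 12
∂y/∂b = 1
∂L/∂b = ∂L/∂y · ∂y/∂b = 12 × 1 = 12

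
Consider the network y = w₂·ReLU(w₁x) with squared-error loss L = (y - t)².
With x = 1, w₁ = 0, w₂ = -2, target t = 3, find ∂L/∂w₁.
∂L/∂w₁ = 0

Forward pass:
z = w₁x = 0×1 = 0
h = ReLU(0) = 0
y = w₂h = -2×0 = 0

Backward pass:
∂L/∂y = 2(y - t) = 2(0 - 3) = -6
∂y/∂h = w₂ = -2
∂h/∂z = 0 (ReLU derivative)
∂z/∂w₁ = x = 1

∂L/∂w₁ = -6 × -2 × 0 × 1 = 0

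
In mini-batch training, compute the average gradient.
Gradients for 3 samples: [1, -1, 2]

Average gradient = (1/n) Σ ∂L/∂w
Average gradient = 0.6667

Average = (1/3)(1 + -1 + 2) = 2/3 = 0.6667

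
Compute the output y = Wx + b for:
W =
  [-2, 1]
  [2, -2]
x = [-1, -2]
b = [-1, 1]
y = [-1, 3]

Wx = [-2×-1 + 1×-2, 2×-1 + -2×-2]
   = [0, 2]
y = Wx + b = [0 + -1, 2 + 1] = [-1, 3]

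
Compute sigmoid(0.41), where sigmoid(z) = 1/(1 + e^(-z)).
0.6011

sigmoid(0.41) = 1/(1 + e^(-0.41)) = 1/(1 + 0.6637) = 0.6011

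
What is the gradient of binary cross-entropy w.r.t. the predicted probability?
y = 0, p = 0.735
∂L/∂p = 3.774

∂L/∂p = -y/p + (1-y)/(1-p) = 0 + 1/0.265 = 3.774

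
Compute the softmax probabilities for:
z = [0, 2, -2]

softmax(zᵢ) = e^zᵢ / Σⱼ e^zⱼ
p = [0.1173, 0.8668, 0.0159]

exp(z) = [1, 7.389, 0.1353]
Sum = 8.524
p = [0.1173, 0.8668, 0.0159]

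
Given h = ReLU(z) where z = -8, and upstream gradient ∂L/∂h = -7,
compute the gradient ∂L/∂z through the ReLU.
∂L/∂z = 0

h = ReLU(-8) = 0
Since z < 0: ∂h/∂z = 0
∂L/∂z = ∂L/∂h · ∂h/∂z = -7 × 0 = 0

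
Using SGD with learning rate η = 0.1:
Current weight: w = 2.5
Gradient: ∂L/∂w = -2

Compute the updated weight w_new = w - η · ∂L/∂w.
w_new = 2.7

w_new = w - η·∂L/∂w = 2.5 - 0.1×(-2) = 2.5 - (-0.2) = 2.7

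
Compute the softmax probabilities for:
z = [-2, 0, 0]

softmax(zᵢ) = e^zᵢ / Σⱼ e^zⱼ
p = [0.0634, 0.4683, 0.4683]

exp(z) = [0.1353, 1, 1]
Sum = 2.135
p = [0.0634, 0.4683, 0.4683]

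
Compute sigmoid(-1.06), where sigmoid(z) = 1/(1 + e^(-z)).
0.2573

sigmoid(-1.06) = 1/(1 + e^(1.06)) = 1/(1 + 2.886) = 0.2573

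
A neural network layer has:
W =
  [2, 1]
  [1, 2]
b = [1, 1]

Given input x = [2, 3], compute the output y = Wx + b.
y = [8, 9]

Wx = [2×2 + 1×3, 1×2 + 2×3]
   = [7, 8]
y = Wx + b = [7 + 1, 8 + 1] = [8, 9]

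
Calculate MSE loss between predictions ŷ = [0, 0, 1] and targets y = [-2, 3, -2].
MSE = 7.333

MSE = (1/3)((0--2)² + (0-3)² + (1--2)²) = (1/3)(4 + 9 + 9) = 7.333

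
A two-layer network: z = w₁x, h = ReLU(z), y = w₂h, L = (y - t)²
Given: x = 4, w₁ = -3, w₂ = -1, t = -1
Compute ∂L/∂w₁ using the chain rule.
∂L/∂w₁ = 0

Forward pass:
z = w₁x = -3×4 = -12
h = ReLU(-12) = 0
y = w₂h = -1×0 = 0

Backward pass:
∂L/∂y = 2(y - t) = 2(0 - -1) = 2
∂y/∂h = w₂ = -1
∂h/∂z = 0 (ReLU derivative)
∂z/∂w₁ = x = 4

∂L/∂w₁ = 2 × -1 × 0 × 4 = 0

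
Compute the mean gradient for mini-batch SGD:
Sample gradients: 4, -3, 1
Average gradient = 0.6667

Average = (1/3)(4 + -3 + 1) = 2/3 = 0.6667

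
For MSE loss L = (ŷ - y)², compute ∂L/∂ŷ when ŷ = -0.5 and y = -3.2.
∂L/∂ŷ = 5.4

∂L/∂ŷ = 2(ŷ - y) = 2(-0.5 - -3.2) = 2(2.7) = 5.4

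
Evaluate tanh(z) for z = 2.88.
0.9937

tanh(2.88) = (e^(2.88) - e^(-2.88))/(e^(2.88) + e^(-2.88)) = 0.9937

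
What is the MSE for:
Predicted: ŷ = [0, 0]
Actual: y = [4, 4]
MSE = 16

MSE = (1/2)((0-4)² + (0-4)²) = (1/2)(16 + 16) = 16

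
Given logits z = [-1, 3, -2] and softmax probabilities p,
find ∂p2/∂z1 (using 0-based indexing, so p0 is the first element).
∂p2/∂z1 = -0.006413

p = softmax(z) = [0.01787, 0.9756, 0.006573]
p2 = 0.006573, p1 = 0.9756

∂p2/∂z1 = -p2 × p1 = -0.006573 × 0.9756 = -0.006413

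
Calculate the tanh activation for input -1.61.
-0.9232

tanh(-1.61) = (e^(-1.61) - e^(1.61))/(e^(-1.61) + e^(1.61)) = -0.9232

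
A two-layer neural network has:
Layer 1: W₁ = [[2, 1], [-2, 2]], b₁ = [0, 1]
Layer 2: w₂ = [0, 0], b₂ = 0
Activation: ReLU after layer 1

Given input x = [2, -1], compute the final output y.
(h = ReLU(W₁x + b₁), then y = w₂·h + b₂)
y = 0

Layer 1 pre-activation: z₁ = [3, -5]
After ReLU: h = [3, 0]
Layer 2 output: y = 0×3 + 0×0 + 0 = 0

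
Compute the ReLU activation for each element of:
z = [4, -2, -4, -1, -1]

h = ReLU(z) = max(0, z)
h = [4, 0, 0, 0, 0]

ReLU applied element-wise: max(0,4)=4, max(0,-2)=0, max(0,-4)=0, max(0,-1)=0, max(0,-1)=0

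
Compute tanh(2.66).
0.9903

tanh(2.66) = (e^(2.66) - e^(-2.66))/(e^(2.66) + e^(-2.66)) = 0.9903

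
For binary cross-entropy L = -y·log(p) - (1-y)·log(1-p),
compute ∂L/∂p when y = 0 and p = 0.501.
∂L/∂p = 2.004

∂L/∂p = -y/p + (1-y)/(1-p) = 0 + 1/0.499 = 2.004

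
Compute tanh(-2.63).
-0.9897

tanh(-2.63) = (e^(-2.63) - e^(2.63))/(e^(-2.63) + e^(2.63)) = -0.9897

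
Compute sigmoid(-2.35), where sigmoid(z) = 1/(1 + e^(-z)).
0.08707

sigmoid(-2.35) = 1/(1 + e^(2.35)) = 1/(1 + 10.49) = 0.08707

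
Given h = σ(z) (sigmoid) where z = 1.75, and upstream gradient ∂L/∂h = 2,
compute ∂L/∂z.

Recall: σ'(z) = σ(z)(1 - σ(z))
∂L/∂z = 0.2523

σ(1.75) = 0.852
σ'(1.75) = σ(1.75)(1 - σ(1.75)) = 0.852 × 0.148 = 0.1261
∂L/∂z = ∂L/∂h · σ'(z) = 2 × 0.1261 = 0.2523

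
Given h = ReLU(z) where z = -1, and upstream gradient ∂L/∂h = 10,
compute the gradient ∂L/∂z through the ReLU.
∂L/∂z = 0

h = ReLU(-1) = 0
Since z < 0: ∂h/∂z = 0
∂L/∂z = ∂L/∂h · ∂h/∂z = 10 × 0 = 0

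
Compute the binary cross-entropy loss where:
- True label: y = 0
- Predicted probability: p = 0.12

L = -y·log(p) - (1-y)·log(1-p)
L = 0.1278

L = -0·log(0.12) - 1·log(0.88) = -log(0.88) = 0.1278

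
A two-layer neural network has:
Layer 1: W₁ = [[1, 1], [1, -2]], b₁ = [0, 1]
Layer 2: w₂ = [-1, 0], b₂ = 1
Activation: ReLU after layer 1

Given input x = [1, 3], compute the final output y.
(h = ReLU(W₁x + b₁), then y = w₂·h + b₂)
y = -3

Layer 1 pre-activation: z₁ = [4, -4]
After ReLU: h = [4, 0]
Layer 2 output: y = -1×4 + 0×0 + 1 = -3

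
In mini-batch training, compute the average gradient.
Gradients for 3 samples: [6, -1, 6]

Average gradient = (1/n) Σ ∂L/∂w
Average gradient = 3.667

Average = (1/3)(6 + -1 + 6) = 11/3 = 3.667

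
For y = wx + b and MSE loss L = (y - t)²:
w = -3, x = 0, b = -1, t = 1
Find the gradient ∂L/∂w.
∂L/∂w = 0

y = wx + b = (-3)(0) + -1 = -1
∂L/∂y = 2(y - t) = 2(-1 - 1) = -4
∂y/∂w = x = 0
∂L/∂w = ∂L/∂y · ∂y/∂w = -4 × 0 = 0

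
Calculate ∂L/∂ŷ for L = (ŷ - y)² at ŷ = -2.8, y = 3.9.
∂L/∂ŷ = -13.4

∂L/∂ŷ = 2(ŷ - y) = 2(-2.8 - 3.9) = 2(-6.7) = -13.4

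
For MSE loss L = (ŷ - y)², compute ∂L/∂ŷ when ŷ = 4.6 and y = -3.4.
∂L/∂ŷ = 16.0

∂L/∂ŷ = 2(ŷ - y) = 2(4.6 - -3.4) = 2(8.0) = 16.0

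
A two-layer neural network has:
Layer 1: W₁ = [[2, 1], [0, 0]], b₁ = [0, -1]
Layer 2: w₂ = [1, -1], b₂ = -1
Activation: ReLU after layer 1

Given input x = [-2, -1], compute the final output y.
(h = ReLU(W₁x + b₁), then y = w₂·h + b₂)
y = -1

Layer 1 pre-activation: z₁ = [-5, -1]
After ReLU: h = [0, 0]
Layer 2 output: y = 1×0 + -1×0 + -1 = -1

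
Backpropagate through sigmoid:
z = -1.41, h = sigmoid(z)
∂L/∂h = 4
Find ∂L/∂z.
∂L/∂z = 0.6309

σ(-1.41) = 0.1962
σ'(-1.41) = σ(-1.41)(1 - σ(-1.41)) = 0.1962 × 0.8038 = 0.1577
∂L/∂z = ∂L/∂h · σ'(z) = 4 × 0.1577 = 0.6309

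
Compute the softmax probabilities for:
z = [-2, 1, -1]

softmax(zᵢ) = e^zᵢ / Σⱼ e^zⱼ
p = [0.042, 0.8438, 0.1142]

exp(z) = [0.1353, 2.718, 0.3679]
Sum = 3.221
p = [0.042, 0.8438, 0.1142]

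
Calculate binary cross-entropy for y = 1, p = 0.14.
L = 1.966

L = -1·log(0.14) - 0·log(0.86) = -log(0.14) = 1.966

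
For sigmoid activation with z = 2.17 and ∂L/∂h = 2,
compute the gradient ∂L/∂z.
∂L/∂z = 0.184

σ(2.17) = 0.8975
σ'(2.17) = σ(2.17)(1 - σ(2.17)) = 0.8975 × 0.1025 = 0.09198
∂L/∂z = ∂L/∂h · σ'(z) = 2 × 0.09198 = 0.184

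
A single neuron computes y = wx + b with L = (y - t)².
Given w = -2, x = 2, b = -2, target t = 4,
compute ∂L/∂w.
∂L/∂w = -40

y = wx + b = (-2)(2) + -2 = -6
∂L/∂y = 2(y - t) = 2(-6 - 4) = -20
∂y/∂w = x = 2
∂L/∂w = ∂L/∂y · ∂y/∂w = -20 × 2 = -40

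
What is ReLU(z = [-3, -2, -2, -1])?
h = [0, 0, 0, 0]

ReLU applied element-wise: max(0,-3)=0, max(0,-2)=0, max(0,-2)=0, max(0,-1)=0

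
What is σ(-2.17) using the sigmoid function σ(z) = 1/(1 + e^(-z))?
0.1025

sigmoid(-2.17) = 1/(1 + e^(2.17)) = 1/(1 + 8.758) = 0.1025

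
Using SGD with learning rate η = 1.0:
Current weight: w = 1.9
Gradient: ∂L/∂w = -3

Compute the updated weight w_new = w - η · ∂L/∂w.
w_new = 4.9

w_new = w - η·∂L/∂w = 1.9 - 1.0×(-3) = 1.9 - (-3) = 4.9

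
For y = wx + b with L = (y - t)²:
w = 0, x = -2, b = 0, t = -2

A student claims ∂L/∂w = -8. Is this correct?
Correct

y = (0)(-2) + 0 = 0
∂L/∂y = 2(y - t) = 2(0 - -2) = 4
∂y/∂w = x = -2
∂L/∂w = 4 × -2 = -8

Claimed value: -8
Correct: The correct gradient is -8.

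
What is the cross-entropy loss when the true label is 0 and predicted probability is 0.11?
L = 0.1165

L = -0·log(0.11) - 1·log(0.89) = -log(0.89) = 0.1165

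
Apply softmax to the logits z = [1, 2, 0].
p = [0.2447, 0.6652, 0.09]

exp(z) = [2.718, 7.389, 1]
Sum = 11.11
p = [0.2447, 0.6652, 0.09]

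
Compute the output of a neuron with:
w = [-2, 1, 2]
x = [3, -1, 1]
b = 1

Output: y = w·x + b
y = -4

y = (-2)(3) + (1)(-1) + (2)(1) + 1 = -4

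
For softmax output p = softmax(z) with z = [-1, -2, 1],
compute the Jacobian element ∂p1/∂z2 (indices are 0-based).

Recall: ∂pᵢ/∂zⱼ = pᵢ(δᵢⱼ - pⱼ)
∂p1/∂z2 = -0.03545

p = softmax(z) = [0.1142, 0.04201, 0.8438]
p1 = 0.04201, p2 = 0.8438

∂p1/∂z2 = -p1 × p2 = -0.04201 × 0.8438 = -0.03545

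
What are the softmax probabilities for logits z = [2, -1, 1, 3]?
p = [0.2418, 0.012, 0.0889, 0.6572]

exp(z) = [7.389, 0.3679, 2.718, 20.09]
Sum = 30.56
p = [0.2418, 0.012, 0.0889, 0.6572]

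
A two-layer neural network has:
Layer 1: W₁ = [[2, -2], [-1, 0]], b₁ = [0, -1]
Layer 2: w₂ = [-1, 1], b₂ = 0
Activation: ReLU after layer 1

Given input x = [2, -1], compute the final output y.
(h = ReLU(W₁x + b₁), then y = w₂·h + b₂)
y = -6

Layer 1 pre-activation: z₁ = [6, -3]
After ReLU: h = [6, 0]
Layer 2 output: y = -1×6 + 1×0 + 0 = -6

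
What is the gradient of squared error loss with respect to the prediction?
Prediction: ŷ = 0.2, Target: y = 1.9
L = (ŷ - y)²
∂L/∂ŷ = -3.4

∂L/∂ŷ = 2(ŷ - y) = 2(0.2 - 1.9) = 2(-1.7) = -3.4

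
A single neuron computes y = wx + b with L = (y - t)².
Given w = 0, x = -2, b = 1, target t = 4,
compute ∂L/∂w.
∂L/∂w = 12

y = wx + b = (0)(-2) + 1 = 1
∂L/∂y = 2(y - t) = 2(1 - 4) = -6
∂y/∂w = x = -2
∂L/∂w = ∂L/∂y · ∂y/∂w = -6 × -2 = 12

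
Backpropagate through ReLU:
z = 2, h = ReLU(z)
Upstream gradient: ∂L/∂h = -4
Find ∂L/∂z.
∂L/∂z = -4

h = ReLU(2) = 2
Since z > 0: ∂h/∂z = 1
∂L/∂z = ∂L/∂h · ∂h/∂z = -4 × 1 = -4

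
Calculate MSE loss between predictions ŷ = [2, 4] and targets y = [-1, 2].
MSE = 6.5

MSE = (1/2)((2--1)² + (4-2)²) = (1/2)(9 + 4) = 6.5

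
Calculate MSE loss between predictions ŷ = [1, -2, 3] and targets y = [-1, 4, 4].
MSE = 13.67

MSE = (1/3)((1--1)² + (-2-4)² + (3-4)²) = (1/3)(4 + 36 + 1) = 13.67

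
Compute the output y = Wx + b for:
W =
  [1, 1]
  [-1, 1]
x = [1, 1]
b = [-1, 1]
y = [1, 1]

Wx = [1×1 + 1×1, -1×1 + 1×1]
   = [2, 0]
y = Wx + b = [2 + -1, 0 + 1] = [1, 1]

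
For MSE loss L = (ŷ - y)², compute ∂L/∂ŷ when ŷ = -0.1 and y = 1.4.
∂L/∂ŷ = -3.0

∂L/∂ŷ = 2(ŷ - y) = 2(-0.1 - 1.4) = 2(-1.5) = -3.0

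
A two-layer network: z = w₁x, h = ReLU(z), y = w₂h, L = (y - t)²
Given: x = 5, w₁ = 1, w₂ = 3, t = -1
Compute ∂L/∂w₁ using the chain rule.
∂L/∂w₁ = 480

Forward pass:
z = w₁x = 1×5 = 5
h = ReLU(5) = 5
y = w₂h = 3×5 = 15

Backward pass:
∂L/∂y = 2(y - t) = 2(15 - -1) = 32
∂y/∂h = w₂ = 3
∂h/∂z = 1 (ReLU derivative)
∂z/∂w₁ = x = 5

∂L/∂w₁ = 32 × 3 × 1 × 5 = 480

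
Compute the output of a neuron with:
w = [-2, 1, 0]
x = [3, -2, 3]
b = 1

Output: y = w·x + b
y = -7

y = (-2)(3) + (1)(-2) + (0)(3) + 1 = -7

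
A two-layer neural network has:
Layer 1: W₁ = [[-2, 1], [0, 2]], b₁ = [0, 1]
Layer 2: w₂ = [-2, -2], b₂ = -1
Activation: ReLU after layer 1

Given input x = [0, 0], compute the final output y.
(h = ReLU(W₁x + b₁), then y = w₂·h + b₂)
y = -3

Layer 1 pre-activation: z₁ = [0, 1]
After ReLU: h = [0, 1]
Layer 2 output: y = -2×0 + -2×1 + -1 = -3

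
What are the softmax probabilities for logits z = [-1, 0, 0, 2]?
p = [0.0377, 0.1025, 0.1025, 0.7573]

exp(z) = [0.3679, 1, 1, 7.389]
Sum = 9.757
p = [0.0377, 0.1025, 0.1025, 0.7573]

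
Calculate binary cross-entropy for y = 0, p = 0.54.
L = 0.7765

L = -0·log(0.54) - 1·log(0.46) = -log(0.46) = 0.7765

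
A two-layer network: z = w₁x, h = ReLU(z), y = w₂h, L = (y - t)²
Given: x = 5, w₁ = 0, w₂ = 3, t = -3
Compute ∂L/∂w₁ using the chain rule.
∂L/∂w₁ = 0

Forward pass:
z = w₁x = 0×5 = 0
h = ReLU(0) = 0
y = w₂h = 3×0 = 0

Backward pass:
∂L/∂y = 2(y - t) = 2(0 - -3) = 6
∂y/∂h = w₂ = 3
∂h/∂z = 0 (ReLU derivative)
∂z/∂w₁ = x = 5

∂L/∂w₁ = 6 × 3 × 0 × 5 = 0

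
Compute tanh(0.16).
0.1586

tanh(0.16) = (e^(0.16) - e^(-0.16))/(e^(0.16) + e^(-0.16)) = 0.1586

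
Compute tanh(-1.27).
-0.8538

tanh(-1.27) = (e^(-1.27) - e^(1.27))/(e^(-1.27) + e^(1.27)) = -0.8538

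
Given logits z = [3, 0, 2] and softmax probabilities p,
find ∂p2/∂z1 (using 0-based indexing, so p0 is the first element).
∂p2/∂z1 = -0.009113

p = softmax(z) = [0.7054, 0.03512, 0.2595]
p2 = 0.2595, p1 = 0.03512

∂p2/∂z1 = -p2 × p1 = -0.2595 × 0.03512 = -0.009113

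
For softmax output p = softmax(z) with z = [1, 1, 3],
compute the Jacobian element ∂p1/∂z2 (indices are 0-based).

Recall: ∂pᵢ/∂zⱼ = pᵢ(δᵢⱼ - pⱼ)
∂p1/∂z2 = -0.08382

p = softmax(z) = [0.1065, 0.1065, 0.787]
p1 = 0.1065, p2 = 0.787

∂p1/∂z2 = -p1 × p2 = -0.1065 × 0.787 = -0.08382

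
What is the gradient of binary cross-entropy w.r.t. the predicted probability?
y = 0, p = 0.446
∂L/∂p = 1.805

∂L/∂p = -y/p + (1-y)/(1-p) = 0 + 1/0.554 = 1.805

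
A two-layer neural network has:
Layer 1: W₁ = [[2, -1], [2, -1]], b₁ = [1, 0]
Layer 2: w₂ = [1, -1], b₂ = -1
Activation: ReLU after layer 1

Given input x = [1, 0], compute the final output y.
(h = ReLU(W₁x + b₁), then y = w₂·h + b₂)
y = 0

Layer 1 pre-activation: z₁ = [3, 2]
After ReLU: h = [3, 2]
Layer 2 output: y = 1×3 + -1×2 + -1 = 0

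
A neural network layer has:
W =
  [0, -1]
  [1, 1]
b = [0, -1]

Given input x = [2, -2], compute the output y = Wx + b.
y = [2, -1]

Wx = [0×2 + -1×-2, 1×2 + 1×-2]
   = [2, 0]
y = Wx + b = [2 + 0, 0 + -1] = [2, -1]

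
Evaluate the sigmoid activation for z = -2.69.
0.06357

sigmoid(-2.69) = 1/(1 + e^(2.69)) = 1/(1 + 14.73) = 0.06357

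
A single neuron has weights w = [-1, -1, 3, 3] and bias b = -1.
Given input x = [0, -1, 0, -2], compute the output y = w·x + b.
y = -6

y = (-1)(0) + (-1)(-1) + (3)(0) + (3)(-2) + -1 = -6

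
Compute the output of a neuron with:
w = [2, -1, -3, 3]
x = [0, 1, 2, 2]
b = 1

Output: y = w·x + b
y = 0

y = (2)(0) + (-1)(1) + (-3)(2) + (3)(2) + 1 = 0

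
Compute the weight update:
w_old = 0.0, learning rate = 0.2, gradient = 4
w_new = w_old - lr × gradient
w_new = -0.8

w_new = w - η·∂L/∂w = 0.0 - 0.2×(4) = 0.0 - (0.8) = -0.8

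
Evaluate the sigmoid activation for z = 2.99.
0.9521

sigmoid(2.99) = 1/(1 + e^(-2.99)) = 1/(1 + 0.05029) = 0.9521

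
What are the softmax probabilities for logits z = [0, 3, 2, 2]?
p = [0.0279, 0.5601, 0.206, 0.206]

exp(z) = [1, 20.09, 7.389, 7.389]
Sum = 35.86
p = [0.0279, 0.5601, 0.206, 0.206]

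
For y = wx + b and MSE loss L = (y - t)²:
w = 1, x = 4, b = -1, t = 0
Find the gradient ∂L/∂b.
∂L/∂b = 6

y = wx + b = (1)(4) + -1 = 3
∂L/∂y = 2(y - t) = 2(3 - 0) = 6
∂y/∂b = 1
∂L/∂b = ∂L/∂y · ∂y/∂b = 6 × 1 = 6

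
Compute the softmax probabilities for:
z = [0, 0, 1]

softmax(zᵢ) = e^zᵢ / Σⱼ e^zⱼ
p = [0.2119, 0.2119, 0.5761]

exp(z) = [1, 1, 2.718]
Sum = 4.718
p = [0.2119, 0.2119, 0.5761]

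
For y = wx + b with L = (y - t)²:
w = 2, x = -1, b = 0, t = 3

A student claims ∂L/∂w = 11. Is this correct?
Incorrect

y = (2)(-1) + 0 = -2
∂L/∂y = 2(y - t) = 2(-2 - 3) = -10
∂y/∂w = x = -1
∂L/∂w = -10 × -1 = 10

Claimed value: 11
Incorrect: The correct gradient is 10.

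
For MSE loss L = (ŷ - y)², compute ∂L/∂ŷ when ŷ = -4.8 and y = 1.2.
∂L/∂ŷ = -12.0

∂L/∂ŷ = 2(ŷ - y) = 2(-4.8 - 1.2) = 2(-6.0) = -12.0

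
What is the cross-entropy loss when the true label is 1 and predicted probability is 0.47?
L = 0.755

L = -1·log(0.47) - 0·log(0.53) = -log(0.47) = 0.755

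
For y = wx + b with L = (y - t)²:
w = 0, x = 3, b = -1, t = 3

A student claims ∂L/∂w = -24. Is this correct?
Correct

y = (0)(3) + -1 = -1
∂L/∂y = 2(y - t) = 2(-1 - 3) = -8
∂y/∂w = x = 3
∂L/∂w = -8 × 3 = -24

Claimed value: -24
Correct: The correct gradient is -24.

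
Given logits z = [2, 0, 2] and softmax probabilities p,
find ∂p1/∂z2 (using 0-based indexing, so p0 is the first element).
∂p1/∂z2 = -0.02968

p = softmax(z) = [0.4683, 0.06338, 0.4683]
p1 = 0.06338, p2 = 0.4683

∂p1/∂z2 = -p1 × p2 = -0.06338 × 0.4683 = -0.02968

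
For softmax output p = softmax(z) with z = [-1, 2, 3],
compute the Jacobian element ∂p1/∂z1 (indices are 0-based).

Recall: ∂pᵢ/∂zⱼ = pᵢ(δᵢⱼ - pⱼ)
∂p1/∂z1 = 0.195

p = softmax(z) = [0.01321, 0.2654, 0.7214]
p1 = 0.2654

∂p1/∂z1 = p1(1 - p1) = 0.2654 × (1 - 0.2654) = 0.195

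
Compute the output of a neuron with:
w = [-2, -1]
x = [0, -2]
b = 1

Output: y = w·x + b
y = 3

y = (-2)(0) + (-1)(-2) + 1 = 3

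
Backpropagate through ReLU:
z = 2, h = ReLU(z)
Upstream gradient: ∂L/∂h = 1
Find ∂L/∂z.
∂L/∂z = 1

h = ReLU(2) = 2
Since z > 0: ∂h/∂z = 1
∂L/∂z = ∂L/∂h · ∂h/∂z = 1 × 1 = 1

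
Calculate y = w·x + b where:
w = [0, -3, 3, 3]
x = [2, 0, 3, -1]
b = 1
y = 7

y = (0)(2) + (-3)(0) + (3)(3) + (3)(-1) + 1 = 7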